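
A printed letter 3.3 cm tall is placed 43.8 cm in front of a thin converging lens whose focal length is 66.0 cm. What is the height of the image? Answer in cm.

9.81 cm

1/d_i = 1/f − 1/d_o = 1/(66.00) − 1/(43.8) = -0.007680, so d_i = -130.2 cm.
m = −d_i/d_o = +2.973.
|h_i| = |m|·h_o = 2.973 × 3.3 = 9.81 cm. The image is virtual, upright and enlarged, on the same side as the object.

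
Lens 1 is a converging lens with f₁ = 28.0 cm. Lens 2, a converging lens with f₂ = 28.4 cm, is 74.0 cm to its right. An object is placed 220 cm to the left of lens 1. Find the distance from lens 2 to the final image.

Lens 1: 1/d_i1 = 1/f₁ − 1/d_o1 = 1/(28.0) − 1/(220) = 0.03117, so d_i1 = 32.08 cm.
The intermediate image is 32.08 cm to the right of lens 1, which is 74.0 − (32.08) = 41.92 cm to the left of lens 2, so d_o2 = +41.92 cm.
Lens 2: 1/d_i2 = 1/f₂ − 1/d_o2 = 1/(28.4) − 1/(41.92) = 0.01136, so d_i2 = 88.1 cm.
The final image is real, 88.1 cm to the right of lens 2 (overall magnification ≈ 0.31).

88.1 cm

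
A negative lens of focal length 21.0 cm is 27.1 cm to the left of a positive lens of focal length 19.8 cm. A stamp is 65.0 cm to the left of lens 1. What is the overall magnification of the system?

m = -0.209

f₁ = −21.0 cm (diverging).
Lens 1: 1/d_i1 = 1/(-21.0) − 1/(65.0) = -0.06300, so d_i1 = -15.87 cm; m₁ = −d_i1/d_o1 = +0.2442.
d_o2 = 27.1 − (-15.87) = 42.97 cm.
Lens 2: 1/d_i2 = 1/(19.8) − 1/(42.97) = 0.02723, so d_i2 = 36.72 cm; m₂ = −d_i2/d_o2 = -0.8546.
m = m₁·m₂ = (+0.2442)(-0.8546) = -0.209.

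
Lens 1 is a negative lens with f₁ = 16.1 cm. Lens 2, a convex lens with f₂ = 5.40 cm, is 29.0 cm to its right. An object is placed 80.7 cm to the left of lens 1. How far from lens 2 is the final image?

Lens 1 is diverging, so f₁ = −16.1 cm.
Lens 1: 1/d_i1 = 1/f₁ − 1/d_o1 = 1/(-16.1) − 1/(80.7) = -0.07450, so d_i1 = -13.42 cm.
The intermediate image is 13.42 cm to the left of lens 1 (virtual), which is 29.0 − (-13.42) = 42.42 cm to the left of lens 2, so d_o2 = +42.42 cm.
Lens 2: 1/d_i2 = 1/f₂ − 1/d_o2 = 1/(5.40) − 1/(42.42) = 0.1616, so d_i2 = 6.19 cm.
The final image is real, 6.19 cm to the right of lens 2 (overall magnification ≈ -0.024).

6.19 cm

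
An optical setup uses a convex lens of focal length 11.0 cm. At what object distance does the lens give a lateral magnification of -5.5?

13.0 cm

m = −d_i/d_o ⇒ d_i = −m·d_o.
1/f = 1/d_o + 1/d_i = 1/d_o − 1/(m·d_o) = (1 − 1/m)/d_o, so d_o = f(1 − 1/m) = (11.00)(1 − 1/(-5.5)) = 13.0 cm.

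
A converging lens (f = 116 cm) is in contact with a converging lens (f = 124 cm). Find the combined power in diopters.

P = +1.67 D

P₁ = 1/f₁ = 1/(1.16 m) = +0.8621 D; P₂ = 1/f₂ = 1/(1.24 m) = +0.8065 D.
For thin lenses in contact, P = P₁ + P₂ = (+0.8621) + (+0.8065) = +1.67 D.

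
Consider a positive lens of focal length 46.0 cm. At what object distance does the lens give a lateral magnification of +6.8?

m = −d_i/d_o ⇒ d_i = −m·d_o.
1/f = 1/d_o + 1/d_i = 1/d_o − 1/(m·d_o) = (1 − 1/m)/d_o, so d_o = f(1 − 1/m) = (46.00)(1 − 1/(+6.8)) = 39.2 cm.

39.2 cm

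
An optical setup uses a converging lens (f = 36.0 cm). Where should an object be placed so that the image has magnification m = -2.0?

54.0 cm

m = −d_i/d_o ⇒ d_i = −m·d_o.
1/f = 1/d_o + 1/d_i = 1/d_o − 1/(m·d_o) = (1 − 1/m)/d_o, so d_o = f(1 − 1/m) = (36.00)(1 − 1/(-2.0)) = 54.0 cm.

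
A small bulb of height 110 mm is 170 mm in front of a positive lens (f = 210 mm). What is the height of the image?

1/d_i = 1/f − 1/d_o = 1/(210.0) − 1/(170) = -0.001120, so d_i = -892.5 mm.
m = −d_i/d_o = +5.250.
|h_i| = |m|·h_o = 5.250 × 110 = 578 mm. The image is virtual, upright and enlarged, on the same side as the object.

578 mm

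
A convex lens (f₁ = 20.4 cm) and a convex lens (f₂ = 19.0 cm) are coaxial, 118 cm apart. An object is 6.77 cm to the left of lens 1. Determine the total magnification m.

Lens 1: 1/d_i1 = 1/(20.4) − 1/(6.77) = -0.09869, so d_i1 = -10.13 cm; m₁ = −d_i1/d_o1 = +1.496.
d_o2 = 118 − (-10.13) = 128.1 cm.
Lens 2: 1/d_i2 = 1/(19.0) − 1/(128.1) = 0.04483, so d_i2 = 22.31 cm; m₂ = −d_i2/d_o2 = -0.1742.
m = m₁·m₂ = (+1.496)(-0.1742) = -0.261.

m = -0.261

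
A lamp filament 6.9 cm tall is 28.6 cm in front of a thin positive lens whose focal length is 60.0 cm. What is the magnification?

m = +1.91

1/d_i = 1/f − 1/d_o = 1/(60.00) − 1/(28.6) = -0.01830, so d_i = -54.65 cm.
m = −d_i/d_o = −(-54.65)/(28.6) = +1.91.
The image is virtual, upright and enlarged, on the same side as the object.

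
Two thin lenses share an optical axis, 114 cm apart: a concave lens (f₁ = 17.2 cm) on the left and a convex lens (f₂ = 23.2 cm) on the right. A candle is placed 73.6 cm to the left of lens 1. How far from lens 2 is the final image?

28.3 cm

Lens 1 is diverging, so f₁ = −17.2 cm.
Lens 1: 1/d_i1 = 1/f₁ − 1/d_o1 = 1/(-17.2) − 1/(73.6) = -0.07173, so d_i1 = -13.94 cm.
The intermediate image is 13.94 cm to the left of lens 1 (virtual), which is 114 − (-13.94) = 127.9 cm to the left of lens 2, so d_o2 = +127.9 cm.
Lens 2: 1/d_i2 = 1/f₂ − 1/d_o2 = 1/(23.2) − 1/(127.9) = 0.03528, so d_i2 = 28.3 cm.
The final image is real, 28.3 cm to the right of lens 2 (overall magnification ≈ -0.042).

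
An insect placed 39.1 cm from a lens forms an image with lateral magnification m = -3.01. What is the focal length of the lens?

f = 29.3 cm (converging)

m = −d_i/d_o ⇒ d_i = −m·d_o = −(-3.01)·(39.1) = 117.7 cm.
1/f = 1/d_o + 1/d_i = 1/(39.1) + 1/(117.7) = 0.03407, so f = 29.3 cm.
Since f is positive, the lens is converging.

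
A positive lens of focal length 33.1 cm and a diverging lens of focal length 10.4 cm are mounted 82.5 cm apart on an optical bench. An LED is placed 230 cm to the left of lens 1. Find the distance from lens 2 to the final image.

8.41 cm

Lens 1: 1/d_i1 = 1/f₁ − 1/d_o1 = 1/(33.1) − 1/(230) = 0.02586, so d_i1 = 38.66 cm.
The intermediate image is 38.66 cm to the right of lens 1, which is 82.5 − (38.66) = 43.84 cm to the left of lens 2, so d_o2 = +43.84 cm.
Lens 2 is diverging, so f₂ = −10.4 cm.
Lens 2: 1/d_i2 = 1/f₂ − 1/d_o2 = 1/(-10.4) − 1/(43.84) = -0.1190, so d_i2 = -8.41 cm.
The final image is virtual, 8.41 cm to the left of lens 2 (overall magnification ≈ -0.032).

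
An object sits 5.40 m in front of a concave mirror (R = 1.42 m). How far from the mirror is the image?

0.817 m

f = R/2 = 1.42/2 = 0.7100 m.
Mirror equation: 1/v = 1/f − 1/u = 1/(0.7100) − 1/(5.40) = 1.408 − 0.1852 = 1.223, so v = 0.817 m.
The image is real, inverted and reduced, in front of the mirror.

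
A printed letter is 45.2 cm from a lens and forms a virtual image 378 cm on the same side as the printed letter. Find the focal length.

Virtual image ⇒ d_i = −378 cm.
1/f = 1/d_o + 1/d_i = 1/(45.2) + 1/(-378) = 0.01948, so f = 51.3 cm.
Since f is positive, the lens is converging.

f = 51.3 cm (converging)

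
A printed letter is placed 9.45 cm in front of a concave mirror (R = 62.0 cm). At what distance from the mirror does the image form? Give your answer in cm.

f = R/2 = 62.0/2 = 31.00 cm.
Mirror equation: 1/d_i = 1/f − 1/d_o = 1/(31.00) − 1/(9.45) = 0.03226 − 0.1058 = -0.07356, so d_i = -13.6 cm.
The image is virtual, upright and enlarged, behind the mirror.

13.6 cm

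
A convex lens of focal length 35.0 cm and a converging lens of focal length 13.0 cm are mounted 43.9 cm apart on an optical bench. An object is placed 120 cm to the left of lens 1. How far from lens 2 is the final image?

3.87 cm

Lens 1: 1/d_i1 = 1/f₁ − 1/d_o1 = 1/(35.0) − 1/(120) = 0.02024, so d_i1 = 49.41 cm.
The intermediate image is 49.41 cm to the right of lens 1, which lies 5.510 cm to the right of lens 2 — a virtual object — so d_o2 = −5.510 cm.
Lens 2: 1/d_i2 = 1/f₂ − 1/d_o2 = 1/(13.0) − 1/(-5.510) = 0.2584, so d_i2 = 3.87 cm.
The final image is real, 3.87 cm to the right of lens 2 (overall magnification ≈ -0.29).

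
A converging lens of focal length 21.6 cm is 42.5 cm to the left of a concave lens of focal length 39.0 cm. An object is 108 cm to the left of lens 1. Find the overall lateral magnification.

Lens 1: 1/d_i1 = 1/(21.6) − 1/(108) = 0.03704, so d_i1 = 27.00 cm; m₁ = −d_i1/d_o1 = -0.2500.
d_o2 = 42.5 − (27.00) = 15.50 cm.
f₂ = −39.0 cm (diverging).
Lens 2: 1/d_i2 = 1/(-39.0) − 1/(15.50) = -0.09016, so d_i2 = -11.09 cm; m₂ = −d_i2/d_o2 = +0.7156.
m = m₁·m₂ = (-0.2500)(+0.7156) = -0.179.

m = -0.179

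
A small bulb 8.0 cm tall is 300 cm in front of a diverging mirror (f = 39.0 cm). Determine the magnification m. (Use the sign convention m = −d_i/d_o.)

m = +0.115

For a diverging mirror, f = -39.0 cm.
1/d_i = 1/f − 1/d_o = 1/(-39.00) − 1/(300) = -0.02897, so d_i = -34.51 cm.
m = −d_i/d_o = −(-34.51)/(300) = +0.115.
The image is virtual, upright and reduced, behind the mirror.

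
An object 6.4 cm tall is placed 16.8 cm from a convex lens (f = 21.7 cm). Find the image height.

28.3 cm

1/d_i = 1/f − 1/d_o = 1/(21.70) − 1/(16.8) = -0.01344, so d_i = -74.40 cm.
m = −d_i/d_o = +4.429.
|h_i| = |m|·h_o = 4.429 × 6.4 = 28.3 cm. The image is virtual, upright and enlarged, on the same side as the object.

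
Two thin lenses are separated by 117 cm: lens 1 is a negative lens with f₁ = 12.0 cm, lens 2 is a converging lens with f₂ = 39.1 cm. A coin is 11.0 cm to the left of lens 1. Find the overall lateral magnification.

f₁ = −12.0 cm (diverging).
Lens 1: 1/d_i1 = 1/(-12.0) − 1/(11.0) = -0.1742, so d_i1 = -5.739 cm; m₁ = −d_i1/d_o1 = +0.5217.
d_o2 = 117 − (-5.739) = 122.7 cm.
Lens 2: 1/d_i2 = 1/(39.1) − 1/(122.7) = 0.01743, so d_i2 = 57.39 cm; m₂ = −d_i2/d_o2 = -0.4677.
m = m₁·m₂ = (+0.5217)(-0.4677) = -0.244.

m = -0.244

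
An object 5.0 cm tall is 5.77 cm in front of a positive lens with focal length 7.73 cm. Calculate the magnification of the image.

m = +3.94

1/d_i = 1/f − 1/d_o = 1/(7.730) − 1/(5.77) = -0.04394, so d_i = -22.76 cm.
m = −d_i/d_o = −(-22.76)/(5.77) = +3.94.
The image is virtual, upright and enlarged, on the same side as the object.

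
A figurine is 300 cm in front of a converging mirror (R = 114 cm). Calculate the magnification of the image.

m = -0.235

f = R/2 = 114/2 = 57.00 cm.
1/d_i = 1/f − 1/d_o = 1/(57.00) − 1/(300) = 0.01421, so d_i = 70.37 cm.
m = −d_i/d_o = −(70.37)/(300) = -0.235.
The image is real, inverted and reduced, in front of the mirror.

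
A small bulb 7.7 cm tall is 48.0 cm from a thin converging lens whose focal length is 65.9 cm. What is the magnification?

m = +3.68

1/d_i = 1/f − 1/d_o = 1/(65.90) − 1/(48.0) = -0.005659, so d_i = -176.7 cm.
m = −d_i/d_o = −(-176.7)/(48.0) = +3.68.
The image is virtual, upright and enlarged, on the same side as the object.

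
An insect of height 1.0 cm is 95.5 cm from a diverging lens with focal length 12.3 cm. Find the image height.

0.114 cm

For a diverging lens, f = -12.3 cm.
1/d_i = 1/f − 1/d_o = 1/(-12.30) − 1/(95.5) = -0.09177, so d_i = -10.90 cm.
m = −d_i/d_o = +0.1141.
|h_i| = |m|·h_o = 0.1141 × 1.0 = 0.114 cm. The image is virtual, upright and reduced, on the same side as the object.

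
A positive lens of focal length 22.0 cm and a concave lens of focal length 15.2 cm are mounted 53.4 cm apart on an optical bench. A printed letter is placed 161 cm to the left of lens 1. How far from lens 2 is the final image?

Lens 1: 1/d_i1 = 1/f₁ − 1/d_o1 = 1/(22.0) − 1/(161) = 0.03924, so d_i1 = 25.48 cm.
The intermediate image is 25.48 cm to the right of lens 1, which is 53.4 − (25.48) = 27.92 cm to the left of lens 2, so d_o2 = +27.92 cm.
Lens 2 is diverging, so f₂ = −15.2 cm.
Lens 2: 1/d_i2 = 1/f₂ − 1/d_o2 = 1/(-15.2) − 1/(27.92) = -0.1016, so d_i2 = -9.84 cm.
The final image is virtual, 9.84 cm to the left of lens 2 (overall magnification ≈ -0.056).

9.84 cm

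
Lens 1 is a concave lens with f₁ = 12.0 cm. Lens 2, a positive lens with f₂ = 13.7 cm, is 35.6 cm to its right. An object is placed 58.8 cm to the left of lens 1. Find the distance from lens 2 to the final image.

Lens 1 is diverging, so f₁ = −12.0 cm.
Lens 1: 1/d_i1 = 1/f₁ − 1/d_o1 = 1/(-12.0) − 1/(58.8) = -0.1003, so d_i1 = -9.966 cm.
The intermediate image is 9.966 cm to the left of lens 1 (virtual), which is 35.6 − (-9.966) = 45.57 cm to the left of lens 2, so d_o2 = +45.57 cm.
Lens 2: 1/d_i2 = 1/f₂ − 1/d_o2 = 1/(13.7) − 1/(45.57) = 0.05105, so d_i2 = 19.6 cm.
The final image is real, 19.6 cm to the right of lens 2 (overall magnification ≈ -0.073).

19.6 cm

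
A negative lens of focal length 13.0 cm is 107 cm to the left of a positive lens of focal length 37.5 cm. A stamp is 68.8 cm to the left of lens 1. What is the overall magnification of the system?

m = -0.0741

f₁ = −13.0 cm (diverging).
Lens 1: 1/d_i1 = 1/(-13.0) − 1/(68.8) = -0.09146, so d_i1 = -10.93 cm; m₁ = −d_i1/d_o1 = +0.1589.
d_o2 = 107 − (-10.93) = 117.9 cm.
Lens 2: 1/d_i2 = 1/(37.5) − 1/(117.9) = 0.01818, so d_i2 = 54.99 cm; m₂ = −d_i2/d_o2 = -0.4664.
m = m₁·m₂ = (+0.1589)(-0.4664) = -0.0741.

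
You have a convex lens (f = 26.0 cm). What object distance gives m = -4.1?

m = −d_i/d_o ⇒ d_i = −m·d_o.
1/f = 1/d_o + 1/d_i = 1/d_o − 1/(m·d_o) = (1 − 1/m)/d_o, so d_o = f(1 − 1/m) = (26.00)(1 − 1/(-4.1)) = 32.3 cm.

32.3 cm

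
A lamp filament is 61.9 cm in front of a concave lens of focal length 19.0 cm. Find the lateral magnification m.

m = +0.235

For a concave lens, f = -19.0 cm.
1/d_i = 1/f − 1/d_o = 1/(-19.00) − 1/(61.9) = -0.06879, so d_i = -14.54 cm.
m = −d_i/d_o = −(-14.54)/(61.9) = +0.235.
The image is virtual, upright and reduced, on the same side as the object.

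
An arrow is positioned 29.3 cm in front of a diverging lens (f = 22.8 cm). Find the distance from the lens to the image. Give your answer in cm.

For a diverging lens, f = -22.8 cm.
Lens equation: 1/v = 1/f − 1/u = 1/(-22.80) − 1/(29.3) = -0.04386 − 0.03413 = -0.07799, so v = -12.8 cm.
The image is virtual, upright and reduced, on the same side as the object.

12.8 cm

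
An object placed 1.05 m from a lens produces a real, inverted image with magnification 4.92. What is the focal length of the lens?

m = −d_i/d_o ⇒ d_i = −m·d_o = −(-4.92)·(1.05) = 5.166 m.
1/f = 1/d_o + 1/d_i = 1/(1.05) + 1/(5.166) = 1.146, so f = 0.873 m.
Since f is positive, the lens is converging.

f = 0.873 m (converging)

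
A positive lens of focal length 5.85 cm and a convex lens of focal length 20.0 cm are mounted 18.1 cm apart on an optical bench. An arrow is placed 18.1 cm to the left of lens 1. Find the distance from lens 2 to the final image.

Lens 1: 1/d_i1 = 1/f₁ − 1/d_o1 = 1/(5.85) − 1/(18.1) = 0.1157, so d_i1 = 8.644 cm.
The intermediate image is 8.644 cm to the right of lens 1, which is 18.1 − (8.644) = 9.456 cm to the left of lens 2, so d_o2 = +9.456 cm.
Lens 2: 1/d_i2 = 1/f₂ − 1/d_o2 = 1/(20.0) − 1/(9.456) = -0.05575, so d_i2 = -17.9 cm.
The final image is virtual, 17.9 cm to the left of lens 2 (overall magnification ≈ -0.91).

17.9 cm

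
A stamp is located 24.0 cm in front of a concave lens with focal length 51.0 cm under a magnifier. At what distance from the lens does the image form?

16.3 cm

For a concave lens, f = -51.0 cm.
Thin-lens equation: 1/v = 1/f − 1/u = 1/(-51.00) − 1/(24.0) = -0.01961 − 0.04167 = -0.06127, so v = -16.3 cm.
The image is virtual, upright and reduced, on the same side as the object.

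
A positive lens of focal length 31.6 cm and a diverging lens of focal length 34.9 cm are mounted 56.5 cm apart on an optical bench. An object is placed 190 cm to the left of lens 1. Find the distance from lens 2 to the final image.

Lens 1: 1/d_i1 = 1/f₁ − 1/d_o1 = 1/(31.6) − 1/(190) = 0.02638, so d_i1 = 37.90 cm.
The intermediate image is 37.90 cm to the right of lens 1, which is 56.5 − (37.90) = 18.60 cm to the left of lens 2, so d_o2 = +18.60 cm.
Lens 2 is diverging, so f₂ = −34.9 cm.
Lens 2: 1/d_i2 = 1/f₂ − 1/d_o2 = 1/(-34.9) − 1/(18.60) = -0.08242, so d_i2 = -12.1 cm.
The final image is virtual, 12.1 cm to the left of lens 2 (overall magnification ≈ -0.13).

12.1 cm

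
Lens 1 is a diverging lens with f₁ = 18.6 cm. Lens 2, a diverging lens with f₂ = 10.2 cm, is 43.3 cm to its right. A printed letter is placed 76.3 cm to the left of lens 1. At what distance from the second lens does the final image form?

Lens 1 is diverging, so f₁ = −18.6 cm.
Lens 1: 1/d_i1 = 1/f₁ − 1/d_o1 = 1/(-18.6) − 1/(76.3) = -0.06687, so d_i1 = -14.95 cm.
The intermediate image is 14.95 cm to the left of lens 1 (virtual), which is 43.3 − (-14.95) = 58.25 cm to the left of lens 2, so d_o2 = +58.25 cm.
Lens 2 is diverging, so f₂ = −10.2 cm.
Lens 2: 1/d_i2 = 1/f₂ − 1/d_o2 = 1/(-10.2) − 1/(58.25) = -0.1152, so d_i2 = -8.68 cm.
The final image is virtual, 8.68 cm to the left of lens 2 (overall magnification ≈ 0.029).

8.68 cm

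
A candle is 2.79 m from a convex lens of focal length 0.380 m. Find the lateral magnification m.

m = -0.158

1/d_i = 1/f − 1/d_o = 1/(0.3800) − 1/(2.79) = 2.273, so d_i = 0.4399 m.
m = −d_i/d_o = −(0.4399)/(2.79) = -0.158.
The image is real, inverted and reduced, on the far side of the lens.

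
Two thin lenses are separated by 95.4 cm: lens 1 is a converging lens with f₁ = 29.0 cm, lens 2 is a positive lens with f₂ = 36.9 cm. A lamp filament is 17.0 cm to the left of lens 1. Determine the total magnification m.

m = -0.895

Lens 1: 1/d_i1 = 1/(29.0) − 1/(17.0) = -0.02434, so d_i1 = -41.08 cm; m₁ = −d_i1/d_o1 = +2.416.
d_o2 = 95.4 − (-41.08) = 136.5 cm.
Lens 2: 1/d_i2 = 1/(36.9) − 1/(136.5) = 0.01977, so d_i2 = 50.57 cm; m₂ = −d_i2/d_o2 = -0.3705.
m = m₁·m₂ = (+2.416)(-0.3705) = -0.895.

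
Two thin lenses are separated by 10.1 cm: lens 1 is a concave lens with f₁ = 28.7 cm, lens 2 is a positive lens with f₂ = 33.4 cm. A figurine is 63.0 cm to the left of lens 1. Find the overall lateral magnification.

f₁ = −28.7 cm (diverging).
Lens 1: 1/d_i1 = 1/(-28.7) − 1/(63.0) = -0.05072, so d_i1 = -19.72 cm; m₁ = −d_i1/d_o1 = +0.3130.
d_o2 = 10.1 − (-19.72) = 29.82 cm.
Lens 2: 1/d_i2 = 1/(33.4) − 1/(29.82) = -0.003594, so d_i2 = -278.2 cm; m₂ = −d_i2/d_o2 = +9.330.
m = m₁·m₂ = (+0.3130)(+9.330) = +2.92.

m = +2.92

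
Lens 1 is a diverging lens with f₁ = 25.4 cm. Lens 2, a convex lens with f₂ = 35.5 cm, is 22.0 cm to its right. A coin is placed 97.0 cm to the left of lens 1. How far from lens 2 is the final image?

Lens 1 is diverging, so f₁ = −25.4 cm.
Lens 1: 1/d_i1 = 1/f₁ − 1/d_o1 = 1/(-25.4) − 1/(97.0) = -0.04968, so d_i1 = -20.13 cm.
The intermediate image is 20.13 cm to the left of lens 1 (virtual), which is 22.0 − (-20.13) = 42.13 cm to the left of lens 2, so d_o2 = +42.13 cm.
Lens 2: 1/d_i2 = 1/f₂ − 1/d_o2 = 1/(35.5) − 1/(42.13) = 0.004433, so d_i2 = 226 cm.
The final image is real, 226 cm to the right of lens 2 (overall magnification ≈ -1.1).

226 cm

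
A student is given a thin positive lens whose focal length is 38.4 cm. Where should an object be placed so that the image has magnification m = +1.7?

15.8 cm

m = −d_i/d_o ⇒ d_i = −m·d_o.
1/f = 1/d_o + 1/d_i = 1/d_o − 1/(m·d_o) = (1 − 1/m)/d_o, so d_o = f(1 − 1/m) = (38.40)(1 − 1/(+1.7)) = 15.8 cm.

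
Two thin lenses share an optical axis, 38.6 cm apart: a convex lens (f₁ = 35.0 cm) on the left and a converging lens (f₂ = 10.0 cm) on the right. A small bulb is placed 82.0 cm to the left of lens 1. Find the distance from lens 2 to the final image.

Lens 1: 1/d_i1 = 1/f₁ − 1/d_o1 = 1/(35.0) − 1/(82.0) = 0.01638, so d_i1 = 61.06 cm.
The intermediate image is 61.06 cm to the right of lens 1, which lies 22.46 cm to the right of lens 2 — a virtual object — so d_o2 = −22.46 cm.
Lens 2: 1/d_i2 = 1/f₂ − 1/d_o2 = 1/(10.0) − 1/(-22.46) = 0.1445, so d_i2 = 6.92 cm.
The final image is real, 6.92 cm to the right of lens 2 (overall magnification ≈ -0.23).

6.92 cm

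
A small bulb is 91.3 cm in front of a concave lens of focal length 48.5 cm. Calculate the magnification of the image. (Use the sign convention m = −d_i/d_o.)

For a concave lens, f = -48.5 cm.
1/d_i = 1/f − 1/d_o = 1/(-48.50) − 1/(91.3) = -0.03157, so d_i = -31.67 cm.
m = −d_i/d_o = −(-31.67)/(91.3) = +0.347.
The image is virtual, upright and reduced, on the same side as the object.

m = +0.347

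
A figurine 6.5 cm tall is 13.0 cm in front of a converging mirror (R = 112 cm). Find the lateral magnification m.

m = +1.30

f = R/2 = 112/2 = 56.00 cm.
1/d_i = 1/f − 1/d_o = 1/(56.00) − 1/(13.0) = -0.05907, so d_i = -16.93 cm.
m = −d_i/d_o = −(-16.93)/(13.0) = +1.30.
The image is virtual, upright and enlarged, behind the mirror.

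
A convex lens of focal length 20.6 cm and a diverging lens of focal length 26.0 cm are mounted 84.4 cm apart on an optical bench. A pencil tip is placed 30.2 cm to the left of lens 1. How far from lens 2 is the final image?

Lens 1: 1/d_i1 = 1/f₁ − 1/d_o1 = 1/(20.6) − 1/(30.2) = 0.01543, so d_i1 = 64.80 cm.
The intermediate image is 64.80 cm to the right of lens 1, which is 84.4 − (64.80) = 19.60 cm to the left of lens 2, so d_o2 = +19.60 cm.
Lens 2 is diverging, so f₂ = −26.0 cm.
Lens 2: 1/d_i2 = 1/f₂ − 1/d_o2 = 1/(-26.0) − 1/(19.60) = -0.08948, so d_i2 = -11.2 cm.
The final image is virtual, 11.2 cm to the left of lens 2 (overall magnification ≈ -1.2).

11.2 cm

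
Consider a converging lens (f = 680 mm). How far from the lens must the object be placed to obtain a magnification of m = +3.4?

480 mm

m = −d_i/d_o ⇒ d_i = −m·d_o.
1/f = 1/d_o + 1/d_i = 1/d_o − 1/(m·d_o) = (1 − 1/m)/d_o, so d_o = f(1 − 1/m) = (680.0)(1 − 1/(+3.4)) = 480 mm.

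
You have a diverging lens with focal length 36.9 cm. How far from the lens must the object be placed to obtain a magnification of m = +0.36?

65.6 cm

For a diverging lens, f = -36.9 cm.
m = −d_i/d_o ⇒ d_i = −m·d_o.
1/f = 1/d_o + 1/d_i = 1/d_o − 1/(m·d_o) = (1 − 1/m)/d_o, so d_o = f(1 − 1/m) = (-36.90)(1 − 1/(+0.36)) = 65.6 cm.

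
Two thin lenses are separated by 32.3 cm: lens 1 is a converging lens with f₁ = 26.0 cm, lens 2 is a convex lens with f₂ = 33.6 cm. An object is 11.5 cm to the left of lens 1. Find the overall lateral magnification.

Lens 1: 1/d_i1 = 1/(26.0) − 1/(11.5) = -0.04849, so d_i1 = -20.62 cm; m₁ = −d_i1/d_o1 = +1.793.
d_o2 = 32.3 − (-20.62) = 52.92 cm.
Lens 2: 1/d_i2 = 1/(33.6) − 1/(52.92) = 0.01087, so d_i2 = 92.03 cm; m₂ = −d_i2/d_o2 = -1.739.
m = m₁·m₂ = (+1.793)(-1.739) = -3.12.

m = -3.12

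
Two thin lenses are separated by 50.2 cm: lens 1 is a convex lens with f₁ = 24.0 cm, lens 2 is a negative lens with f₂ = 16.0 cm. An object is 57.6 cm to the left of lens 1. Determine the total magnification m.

m = -0.456

Lens 1: 1/d_i1 = 1/(24.0) − 1/(57.6) = 0.02431, so d_i1 = 41.14 cm; m₁ = −d_i1/d_o1 = -0.7142.
d_o2 = 50.2 − (41.14) = 9.060 cm.
f₂ = −16.0 cm (diverging).
Lens 2: 1/d_i2 = 1/(-16.0) − 1/(9.060) = -0.1729, so d_i2 = -5.785 cm; m₂ = −d_i2/d_o2 = +0.6385.
m = m₁·m₂ = (-0.7142)(+0.6385) = -0.456.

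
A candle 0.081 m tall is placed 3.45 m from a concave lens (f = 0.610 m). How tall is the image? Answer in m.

0.0122 m

For a concave lens, f = -0.610 m.
1/d_i = 1/f − 1/d_o = 1/(-0.6100) − 1/(3.45) = -1.929, so d_i = -0.5183 m.
m = −d_i/d_o = +0.1502.
|h_i| = |m|·h_o = 0.1502 × 0.081 = 0.0122 m. The image is virtual, upright and reduced, on the same side as the object.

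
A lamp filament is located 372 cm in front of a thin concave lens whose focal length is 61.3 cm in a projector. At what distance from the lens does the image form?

52.6 cm

For a concave lens, f = -61.3 cm.
Lens equation: 1/v = 1/f − 1/u = 1/(-61.30) − 1/(372) = -0.01631 − 0.002688 = -0.01900, so v = -52.6 cm.
The image is virtual, upright and reduced, on the same side as the object.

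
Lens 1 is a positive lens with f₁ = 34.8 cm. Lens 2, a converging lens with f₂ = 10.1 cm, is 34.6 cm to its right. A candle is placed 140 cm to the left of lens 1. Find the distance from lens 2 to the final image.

5.42 cm

Lens 1: 1/d_i1 = 1/f₁ − 1/d_o1 = 1/(34.8) − 1/(140) = 0.02159, so d_i1 = 46.31 cm.
The intermediate image is 46.31 cm to the right of lens 1, which lies 11.71 cm to the right of lens 2 — a virtual object — so d_o2 = −11.71 cm.
Lens 2: 1/d_i2 = 1/f₂ − 1/d_o2 = 1/(10.1) − 1/(-11.71) = 0.1844, so d_i2 = 5.42 cm.
The final image is real, 5.42 cm to the right of lens 2 (overall magnification ≈ -0.15).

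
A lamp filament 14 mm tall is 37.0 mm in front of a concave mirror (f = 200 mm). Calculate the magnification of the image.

1/d_i = 1/f − 1/d_o = 1/(200.0) − 1/(37.0) = -0.02203, so d_i = -45.40 mm.
m = −d_i/d_o = −(-45.40)/(37.0) = +1.23.
The image is virtual, upright and enlarged, behind the mirror.

m = +1.23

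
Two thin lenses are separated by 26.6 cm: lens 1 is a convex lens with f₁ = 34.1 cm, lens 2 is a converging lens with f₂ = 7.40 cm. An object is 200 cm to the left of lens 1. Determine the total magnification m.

m = -0.0694

Lens 1: 1/d_i1 = 1/(34.1) − 1/(200) = 0.02433, so d_i1 = 41.11 cm; m₁ = −d_i1/d_o1 = -0.2056.
d_o2 = 26.6 − (41.11) = -14.51 cm (virtual object).
Lens 2: 1/d_i2 = 1/(7.40) − 1/(-14.51) = 0.2041, so d_i2 = 4.901 cm; m₂ = −d_i2/d_o2 = +0.3377.
m = m₁·m₂ = (-0.2056)(+0.3377) = -0.0694.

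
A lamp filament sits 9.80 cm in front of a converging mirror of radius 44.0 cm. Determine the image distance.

17.7 cm

f = R/2 = 44.0/2 = 22.00 cm.
Mirror equation: 1/v = 1/f − 1/u = 1/(22.00) − 1/(9.80) = 0.04545 − 0.1020 = -0.05659, so v = -17.7 cm.
The image is virtual, upright and enlarged, behind the mirror.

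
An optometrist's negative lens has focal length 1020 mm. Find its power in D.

For a negative lens, f = −1020 mm.
f = -102 cm = -1.02 m.
P = 1/f = 1/(-1.02 m) = -0.980 D.

P = -0.980 D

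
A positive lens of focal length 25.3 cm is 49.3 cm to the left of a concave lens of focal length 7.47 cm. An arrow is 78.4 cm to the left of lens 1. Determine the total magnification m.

m = -0.183

Lens 1: 1/d_i1 = 1/(25.3) − 1/(78.4) = 0.02677, so d_i1 = 37.35 cm; m₁ = −d_i1/d_o1 = -0.4764.
d_o2 = 49.3 − (37.35) = 11.95 cm.
f₂ = −7.47 cm (diverging).
Lens 2: 1/d_i2 = 1/(-7.47) − 1/(11.95) = -0.2176, so d_i2 = -4.597 cm; m₂ = −d_i2/d_o2 = +0.3847.
m = m₁·m₂ = (-0.4764)(+0.3847) = -0.183.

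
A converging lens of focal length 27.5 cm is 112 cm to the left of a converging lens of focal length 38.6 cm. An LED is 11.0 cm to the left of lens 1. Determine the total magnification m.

m = -0.701

Lens 1: 1/d_i1 = 1/(27.5) − 1/(11.0) = -0.05455, so d_i1 = -18.33 cm; m₁ = −d_i1/d_o1 = +1.666.
d_o2 = 112 − (-18.33) = 130.3 cm.
Lens 2: 1/d_i2 = 1/(38.6) − 1/(130.3) = 0.01823, so d_i2 = 54.85 cm; m₂ = −d_i2/d_o2 = -0.4209.
m = m₁·m₂ = (+1.666)(-0.4209) = -0.701.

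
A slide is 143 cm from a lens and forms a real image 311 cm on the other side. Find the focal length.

Real image ⇒ d_i = +311 cm.
1/f = 1/d_o + 1/d_i = 1/(143) + 1/(311) = 0.01021, so f = 98.0 cm.
Since f is positive, the lens is converging.

f = 98.0 cm (converging)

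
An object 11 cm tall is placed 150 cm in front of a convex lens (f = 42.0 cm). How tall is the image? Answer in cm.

4.28 cm

1/d_i = 1/f − 1/d_o = 1/(42.00) − 1/(150) = 0.01714, so d_i = 58.33 cm.
m = −d_i/d_o = -0.3889.
|h_i| = |m|·h_o = 0.3889 × 11 = 4.28 cm. The image is real, inverted and reduced, on the far side of the lens.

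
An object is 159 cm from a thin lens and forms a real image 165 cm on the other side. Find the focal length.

f = 81.0 cm (converging)

Real image ⇒ d_i = +165 cm.
1/f = 1/d_o + 1/d_i = 1/(159) + 1/(165) = 0.01235, so f = 81.0 cm.
Since f is positive, the thin lens is converging.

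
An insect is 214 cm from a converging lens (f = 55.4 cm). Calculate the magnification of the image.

1/d_i = 1/f − 1/d_o = 1/(55.40) − 1/(214) = 0.01338, so d_i = 74.75 cm.
m = −d_i/d_o = −(74.75)/(214) = -0.349.
The image is real, inverted and reduced, on the far side of the lens.

m = -0.349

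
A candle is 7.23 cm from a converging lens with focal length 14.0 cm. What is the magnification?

m = +2.07

1/d_i = 1/f − 1/d_o = 1/(14.00) − 1/(7.23) = -0.06688, so d_i = -14.95 cm.
m = −d_i/d_o = −(-14.95)/(7.23) = +2.07.
The image is virtual, upright and enlarged, on the same side as the object.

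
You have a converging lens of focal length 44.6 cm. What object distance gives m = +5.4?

36.3 cm

m = −d_i/d_o ⇒ d_i = −m·d_o.
1/f = 1/d_o + 1/d_i = 1/d_o − 1/(m·d_o) = (1 − 1/m)/d_o, so d_o = f(1 − 1/m) = (44.60)(1 − 1/(+5.4)) = 36.3 cm.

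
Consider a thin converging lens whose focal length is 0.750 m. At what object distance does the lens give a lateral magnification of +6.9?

0.641 m

m = −d_i/d_o ⇒ d_i = −m·d_o.
1/f = 1/d_o + 1/d_i = 1/d_o − 1/(m·d_o) = (1 − 1/m)/d_o, so d_o = f(1 − 1/m) = (0.7500)(1 − 1/(+6.9)) = 0.641 m.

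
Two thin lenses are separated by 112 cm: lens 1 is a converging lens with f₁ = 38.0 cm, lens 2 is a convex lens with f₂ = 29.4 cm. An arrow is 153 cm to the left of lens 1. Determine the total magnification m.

Lens 1: 1/d_i1 = 1/(38.0) − 1/(153) = 0.01978, so d_i1 = 50.56 cm; m₁ = −d_i1/d_o1 = -0.3305.
d_o2 = 112 − (50.56) = 61.44 cm.
Lens 2: 1/d_i2 = 1/(29.4) − 1/(61.44) = 0.01774, so d_i2 = 56.38 cm; m₂ = −d_i2/d_o2 = -0.9176.
m = m₁·m₂ = (-0.3305)(-0.9176) = +0.303.

m = +0.303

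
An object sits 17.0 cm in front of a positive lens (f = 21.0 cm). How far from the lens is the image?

89.2 cm

Lens equation: 1/v = 1/f − 1/u = 1/(21.00) − 1/(17.0) = 0.04762 − 0.05882 = -0.01120, so v = -89.2 cm.
The image is virtual, upright and enlarged, on the same side as the object.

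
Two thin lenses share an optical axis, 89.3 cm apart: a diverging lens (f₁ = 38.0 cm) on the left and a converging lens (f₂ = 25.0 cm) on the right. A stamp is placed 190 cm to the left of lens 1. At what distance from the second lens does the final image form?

Lens 1 is diverging, so f₁ = −38.0 cm.
Lens 1: 1/d_i1 = 1/f₁ − 1/d_o1 = 1/(-38.0) − 1/(190) = -0.03158, so d_i1 = -31.67 cm.
The intermediate image is 31.67 cm to the left of lens 1 (virtual), which is 89.3 − (-31.67) = 121.0 cm to the left of lens 2, so d_o2 = +121.0 cm.
Lens 2: 1/d_i2 = 1/f₂ − 1/d_o2 = 1/(25.0) − 1/(121.0) = 0.03174, so d_i2 = 31.5 cm.
The final image is real, 31.5 cm to the right of lens 2 (overall magnification ≈ -0.043).

31.5 cm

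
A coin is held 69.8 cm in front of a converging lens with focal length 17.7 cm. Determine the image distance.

23.7 cm

Thin-lens equation: 1/q = 1/f − 1/p = 1/(17.70) − 1/(69.8) = 0.05650 − 0.01433 = 0.04217, so q = 23.7 cm.
The image is real, inverted and reduced, on the far side of the lens.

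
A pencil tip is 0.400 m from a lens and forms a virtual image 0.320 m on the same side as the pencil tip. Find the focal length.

Virtual image ⇒ d_i = −0.320 m.
1/f = 1/d_o + 1/d_i = 1/(0.400) + 1/(-0.320) = -0.6250, so f = -1.60 m.
Since f is negative, the lens is diverging.

f = -1.60 m (diverging)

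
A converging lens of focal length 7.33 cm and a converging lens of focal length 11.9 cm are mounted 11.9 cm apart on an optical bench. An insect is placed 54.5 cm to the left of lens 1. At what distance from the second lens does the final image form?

4.82 cm

Lens 1: 1/d_i1 = 1/f₁ − 1/d_o1 = 1/(7.33) − 1/(54.5) = 0.1181, so d_i1 = 8.469 cm.
The intermediate image is 8.469 cm to the right of lens 1, which is 11.9 − (8.469) = 3.431 cm to the left of lens 2, so d_o2 = +3.431 cm.
Lens 2: 1/d_i2 = 1/f₂ − 1/d_o2 = 1/(11.9) − 1/(3.431) = -0.2074, so d_i2 = -4.82 cm.
The final image is virtual, 4.82 cm to the left of lens 2 (overall magnification ≈ -0.22).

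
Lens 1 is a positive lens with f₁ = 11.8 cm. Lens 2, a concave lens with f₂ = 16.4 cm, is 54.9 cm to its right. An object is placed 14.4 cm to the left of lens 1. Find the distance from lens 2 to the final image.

28.8 cm

Lens 1: 1/d_i1 = 1/f₁ − 1/d_o1 = 1/(11.8) − 1/(14.4) = 0.01530, so d_i1 = 65.35 cm.
The intermediate image is 65.35 cm to the right of lens 1, which lies 10.45 cm to the right of lens 2 — a virtual object — so d_o2 = −10.45 cm.
Lens 2 is diverging, so f₂ = −16.4 cm.
Lens 2: 1/d_i2 = 1/f₂ − 1/d_o2 = 1/(-16.4) − 1/(-10.45) = 0.03472, so d_i2 = 28.8 cm.
The final image is real, 28.8 cm to the right of lens 2 (overall magnification ≈ -13).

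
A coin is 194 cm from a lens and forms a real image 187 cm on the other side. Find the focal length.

f = 95.2 cm (converging)

Real image ⇒ d_i = +187 cm.
1/f = 1/d_o + 1/d_i = 1/(194) + 1/(187) = 0.01050, so f = 95.2 cm.
Since f is positive, the lens is converging.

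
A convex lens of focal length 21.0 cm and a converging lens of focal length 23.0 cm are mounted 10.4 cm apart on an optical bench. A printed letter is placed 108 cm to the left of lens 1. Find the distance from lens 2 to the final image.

Lens 1: 1/d_i1 = 1/f₁ − 1/d_o1 = 1/(21.0) − 1/(108) = 0.03836, so d_i1 = 26.07 cm.
The intermediate image is 26.07 cm to the right of lens 1, which lies 15.67 cm to the right of lens 2 — a virtual object — so d_o2 = −15.67 cm.
Lens 2: 1/d_i2 = 1/f₂ − 1/d_o2 = 1/(23.0) − 1/(-15.67) = 0.1073, so d_i2 = 9.32 cm.
The final image is real, 9.32 cm to the right of lens 2 (overall magnification ≈ -0.14).

9.32 cm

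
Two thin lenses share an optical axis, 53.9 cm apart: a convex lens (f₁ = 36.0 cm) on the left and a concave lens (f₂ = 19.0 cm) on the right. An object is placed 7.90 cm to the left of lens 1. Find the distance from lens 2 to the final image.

14.7 cm

Lens 1: 1/d_i1 = 1/f₁ − 1/d_o1 = 1/(36.0) − 1/(7.90) = -0.09880, so d_i1 = -10.12 cm.
The intermediate image is 10.12 cm to the left of lens 1 (virtual), which is 53.9 − (-10.12) = 64.02 cm to the left of lens 2, so d_o2 = +64.02 cm.
Lens 2 is diverging, so f₂ = −19.0 cm.
Lens 2: 1/d_i2 = 1/f₂ − 1/d_o2 = 1/(-19.0) − 1/(64.02) = -0.06825, so d_i2 = -14.7 cm.
The final image is virtual, 14.7 cm to the left of lens 2 (overall magnification ≈ 0.29).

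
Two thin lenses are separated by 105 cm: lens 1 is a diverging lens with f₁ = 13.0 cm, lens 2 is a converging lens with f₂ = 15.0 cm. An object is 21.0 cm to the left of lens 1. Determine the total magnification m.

m = -0.0585

f₁ = −13.0 cm (diverging).
Lens 1: 1/d_i1 = 1/(-13.0) − 1/(21.0) = -0.1245, so d_i1 = -8.029 cm; m₁ = −d_i1/d_o1 = +0.3823.
d_o2 = 105 − (-8.029) = 113.0 cm.
Lens 2: 1/d_i2 = 1/(15.0) − 1/(113.0) = 0.05782, so d_i2 = 17.30 cm; m₂ = −d_i2/d_o2 = -0.1531.
m = m₁·m₂ = (+0.3823)(-0.1531) = -0.0585.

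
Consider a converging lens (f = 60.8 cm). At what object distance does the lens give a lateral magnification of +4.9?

48.4 cm

m = −d_i/d_o ⇒ d_i = −m·d_o.
1/f = 1/d_o + 1/d_i = 1/d_o − 1/(m·d_o) = (1 − 1/m)/d_o, so d_o = f(1 − 1/m) = (60.80)(1 − 1/(+4.9)) = 48.4 cm.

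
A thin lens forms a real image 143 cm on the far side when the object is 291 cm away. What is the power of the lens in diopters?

P = +1.04 D

d_i = +143 cm.
1/f = 1/d_o + 1/d_i = 1/(291) + 1/(143) = 0.01043 cm⁻¹.
f = 95.88 cm = 0.9588 m, so P = 1/f = +1.04 D.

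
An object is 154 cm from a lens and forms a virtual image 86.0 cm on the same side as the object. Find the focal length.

Virtual image ⇒ d_i = −86.0 cm.
1/f = 1/d_o + 1/d_i = 1/(154) + 1/(-86.0) = -0.005134, so f = -195 cm.
Since f is negative, the lens is diverging.

f = -195 cm (diverging)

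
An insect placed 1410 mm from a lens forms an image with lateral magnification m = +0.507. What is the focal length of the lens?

f = -1450 mm (diverging)

m = −d_i/d_o ⇒ d_i = −m·d_o = −(+0.507)·(1410) = -714.9 mm.
1/f = 1/d_o + 1/d_i = 1/(1410) + 1/(-714.9) = -0.0006896, so f = -1450 mm.
Since f is negative, the lens is diverging.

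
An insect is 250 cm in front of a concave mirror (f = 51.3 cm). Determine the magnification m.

1/d_i = 1/f − 1/d_o = 1/(51.30) − 1/(250) = 0.01549, so d_i = 64.54 cm.
m = −d_i/d_o = −(64.54)/(250) = -0.258.
The image is real, inverted and reduced, in front of the mirror.

m = -0.258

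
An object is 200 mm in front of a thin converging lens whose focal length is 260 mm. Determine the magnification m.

1/d_i = 1/f − 1/d_o = 1/(260.0) − 1/(200) = -0.001154, so d_i = -866.7 mm.
m = −d_i/d_o = −(-866.7)/(200) = +4.33.
The image is virtual, upright and enlarged, on the same side as the object.

m = +4.33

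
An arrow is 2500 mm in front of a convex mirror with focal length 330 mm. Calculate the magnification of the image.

For a convex mirror, f = -330 mm.
1/d_i = 1/f − 1/d_o = 1/(-330.0) − 1/(2500) = -0.003430, so d_i = -291.5 mm.
m = −d_i/d_o = −(-291.5)/(2500) = +0.117.
The image is virtual, upright and reduced, behind the mirror.

m = +0.117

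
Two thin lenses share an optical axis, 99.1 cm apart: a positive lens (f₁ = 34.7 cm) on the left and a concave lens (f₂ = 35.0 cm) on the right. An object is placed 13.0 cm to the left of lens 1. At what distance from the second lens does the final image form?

Lens 1: 1/d_i1 = 1/f₁ − 1/d_o1 = 1/(34.7) − 1/(13.0) = -0.04810, so d_i1 = -20.79 cm.
The intermediate image is 20.79 cm to the left of lens 1 (virtual), which is 99.1 − (-20.79) = 119.9 cm to the left of lens 2, so d_o2 = +119.9 cm.
Lens 2 is diverging, so f₂ = −35.0 cm.
Lens 2: 1/d_i2 = 1/f₂ − 1/d_o2 = 1/(-35.0) − 1/(119.9) = -0.03691, so d_i2 = -27.1 cm.
The final image is virtual, 27.1 cm to the left of lens 2 (overall magnification ≈ 0.36).

27.1 cm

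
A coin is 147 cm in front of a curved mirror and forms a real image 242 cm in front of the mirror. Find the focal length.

Real image ⇒ d_i = +242 cm.
1/f = 1/d_o + 1/d_i = 1/(147) + 1/(242) = 0.01093, so f = 91.4 cm.
Since f is positive, the curved mirror is concave.

f = 91.4 cm (concave)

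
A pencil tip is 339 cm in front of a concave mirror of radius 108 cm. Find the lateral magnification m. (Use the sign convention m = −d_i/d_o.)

f = R/2 = 108/2 = 54.00 cm.
1/d_i = 1/f − 1/d_o = 1/(54.00) − 1/(339) = 0.01557, so d_i = 64.23 cm.
m = −d_i/d_o = −(64.23)/(339) = -0.189.
The image is real, inverted and reduced, in front of the mirror.

m = -0.189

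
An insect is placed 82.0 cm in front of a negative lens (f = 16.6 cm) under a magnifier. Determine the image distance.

13.8 cm

For a negative lens, f = -16.6 cm.
Lens equation: 1/v = 1/f − 1/u = 1/(-16.60) − 1/(82.0) = -0.06024 − 0.01220 = -0.07244, so v = -13.8 cm.
The image is virtual, upright and reduced, on the same side as the object.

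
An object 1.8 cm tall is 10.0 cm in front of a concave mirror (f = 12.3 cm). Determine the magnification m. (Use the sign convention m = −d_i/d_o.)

1/d_i = 1/f − 1/d_o = 1/(12.30) − 1/(10.0) = -0.01870, so d_i = -53.48 cm.
m = −d_i/d_o = −(-53.48)/(10.0) = +5.35.
The image is virtual, upright and enlarged, behind the mirror.

m = +5.35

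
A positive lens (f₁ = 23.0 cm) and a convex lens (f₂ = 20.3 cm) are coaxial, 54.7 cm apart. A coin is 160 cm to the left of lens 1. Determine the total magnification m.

m = +0.452

Lens 1: 1/d_i1 = 1/(23.0) − 1/(160) = 0.03723, so d_i1 = 26.86 cm; m₁ = −d_i1/d_o1 = -0.1679.
d_o2 = 54.7 − (26.86) = 27.84 cm.
Lens 2: 1/d_i2 = 1/(20.3) − 1/(27.84) = 0.01334, so d_i2 = 74.95 cm; m₂ = −d_i2/d_o2 = -2.692.
m = m₁·m₂ = (-0.1679)(-2.692) = +0.452.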